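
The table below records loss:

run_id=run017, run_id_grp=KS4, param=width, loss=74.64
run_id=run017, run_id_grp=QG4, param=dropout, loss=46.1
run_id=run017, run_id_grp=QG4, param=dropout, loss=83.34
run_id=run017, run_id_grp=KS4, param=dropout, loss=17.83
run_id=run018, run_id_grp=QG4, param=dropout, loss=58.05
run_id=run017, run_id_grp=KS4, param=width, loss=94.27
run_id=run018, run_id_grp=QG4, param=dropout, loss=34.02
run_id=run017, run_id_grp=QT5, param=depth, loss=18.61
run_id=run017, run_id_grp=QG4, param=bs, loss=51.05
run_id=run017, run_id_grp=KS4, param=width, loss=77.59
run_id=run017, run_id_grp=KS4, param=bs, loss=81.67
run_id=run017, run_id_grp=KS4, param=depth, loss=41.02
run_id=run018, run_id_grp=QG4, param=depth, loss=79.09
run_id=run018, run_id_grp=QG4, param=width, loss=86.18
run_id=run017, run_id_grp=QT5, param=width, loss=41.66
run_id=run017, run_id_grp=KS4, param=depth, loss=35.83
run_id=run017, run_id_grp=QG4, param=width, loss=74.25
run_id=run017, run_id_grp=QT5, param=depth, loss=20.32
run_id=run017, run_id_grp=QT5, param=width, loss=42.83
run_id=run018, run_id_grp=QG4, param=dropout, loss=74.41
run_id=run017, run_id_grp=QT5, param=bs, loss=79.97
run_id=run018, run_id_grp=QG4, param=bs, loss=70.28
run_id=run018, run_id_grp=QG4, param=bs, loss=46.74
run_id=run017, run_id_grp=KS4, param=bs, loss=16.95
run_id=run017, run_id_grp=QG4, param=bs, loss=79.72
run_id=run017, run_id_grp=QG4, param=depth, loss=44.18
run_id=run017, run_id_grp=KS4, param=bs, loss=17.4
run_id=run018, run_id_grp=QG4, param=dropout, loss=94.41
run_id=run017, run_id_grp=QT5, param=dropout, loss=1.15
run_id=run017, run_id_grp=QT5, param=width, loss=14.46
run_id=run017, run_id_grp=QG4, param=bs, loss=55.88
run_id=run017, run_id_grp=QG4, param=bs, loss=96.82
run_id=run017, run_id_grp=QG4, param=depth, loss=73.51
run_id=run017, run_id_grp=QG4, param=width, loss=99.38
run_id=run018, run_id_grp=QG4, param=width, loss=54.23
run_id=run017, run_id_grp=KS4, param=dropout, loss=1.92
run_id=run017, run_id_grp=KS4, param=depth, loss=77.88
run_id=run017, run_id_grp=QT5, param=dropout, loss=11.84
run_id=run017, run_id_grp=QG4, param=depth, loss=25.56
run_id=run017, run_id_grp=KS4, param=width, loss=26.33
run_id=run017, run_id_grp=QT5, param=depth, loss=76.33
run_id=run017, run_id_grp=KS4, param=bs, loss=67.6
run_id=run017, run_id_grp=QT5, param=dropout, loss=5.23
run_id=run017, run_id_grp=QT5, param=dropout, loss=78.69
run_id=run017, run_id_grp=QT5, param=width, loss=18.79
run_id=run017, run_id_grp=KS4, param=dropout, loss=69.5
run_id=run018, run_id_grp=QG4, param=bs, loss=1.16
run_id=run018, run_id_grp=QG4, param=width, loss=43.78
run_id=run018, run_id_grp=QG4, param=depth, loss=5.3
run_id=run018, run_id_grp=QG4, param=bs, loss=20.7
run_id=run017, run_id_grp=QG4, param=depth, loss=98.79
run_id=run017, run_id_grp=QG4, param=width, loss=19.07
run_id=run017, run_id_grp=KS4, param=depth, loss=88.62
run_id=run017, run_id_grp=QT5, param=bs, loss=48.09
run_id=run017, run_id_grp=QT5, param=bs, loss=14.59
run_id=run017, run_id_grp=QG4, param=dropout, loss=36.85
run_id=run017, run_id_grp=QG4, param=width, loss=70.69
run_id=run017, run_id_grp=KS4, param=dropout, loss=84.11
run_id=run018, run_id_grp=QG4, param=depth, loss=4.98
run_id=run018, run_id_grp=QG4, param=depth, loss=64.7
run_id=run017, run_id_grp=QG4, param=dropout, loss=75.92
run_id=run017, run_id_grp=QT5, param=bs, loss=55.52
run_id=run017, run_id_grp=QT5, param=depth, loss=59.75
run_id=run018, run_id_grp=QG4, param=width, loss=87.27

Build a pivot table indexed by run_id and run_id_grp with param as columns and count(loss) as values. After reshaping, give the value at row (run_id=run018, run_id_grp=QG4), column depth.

Rows with run_id=run018, run_id_grp=QG4 and param=depth: loss values are 79.09, 5.3, 4.98, 64.7.
4 rows match — count = 4.

4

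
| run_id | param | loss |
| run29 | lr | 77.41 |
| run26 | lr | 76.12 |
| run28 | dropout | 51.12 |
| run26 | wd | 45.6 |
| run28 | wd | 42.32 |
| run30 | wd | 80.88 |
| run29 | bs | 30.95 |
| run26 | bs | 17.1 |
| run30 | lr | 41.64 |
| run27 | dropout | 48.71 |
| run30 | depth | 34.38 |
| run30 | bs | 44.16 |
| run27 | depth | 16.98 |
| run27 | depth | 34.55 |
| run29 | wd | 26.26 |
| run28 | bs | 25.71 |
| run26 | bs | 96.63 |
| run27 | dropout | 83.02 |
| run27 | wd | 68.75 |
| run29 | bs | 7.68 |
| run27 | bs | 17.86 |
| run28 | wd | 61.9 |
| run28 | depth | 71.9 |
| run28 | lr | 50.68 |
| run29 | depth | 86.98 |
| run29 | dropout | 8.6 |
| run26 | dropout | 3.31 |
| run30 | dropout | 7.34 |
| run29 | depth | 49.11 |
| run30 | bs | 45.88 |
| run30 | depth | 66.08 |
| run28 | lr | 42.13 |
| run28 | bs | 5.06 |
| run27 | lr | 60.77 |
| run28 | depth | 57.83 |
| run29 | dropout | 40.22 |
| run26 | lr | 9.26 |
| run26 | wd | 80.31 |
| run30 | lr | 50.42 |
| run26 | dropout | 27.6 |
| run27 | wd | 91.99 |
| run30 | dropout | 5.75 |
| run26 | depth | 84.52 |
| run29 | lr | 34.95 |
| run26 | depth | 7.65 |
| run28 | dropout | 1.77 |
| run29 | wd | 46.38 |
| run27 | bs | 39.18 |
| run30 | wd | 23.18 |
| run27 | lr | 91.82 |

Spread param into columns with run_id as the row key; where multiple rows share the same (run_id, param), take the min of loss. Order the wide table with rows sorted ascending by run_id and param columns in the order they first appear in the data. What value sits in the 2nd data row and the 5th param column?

16.98

With rows sorted ascending by run_id, row 2 is run_id=run27. param columns in first-appearance order: lr, dropout, wd, bs, depth; column 5 is depth.
Long rows with run_id=run27, param=depth: min(16.98, 34.55) = 16.98.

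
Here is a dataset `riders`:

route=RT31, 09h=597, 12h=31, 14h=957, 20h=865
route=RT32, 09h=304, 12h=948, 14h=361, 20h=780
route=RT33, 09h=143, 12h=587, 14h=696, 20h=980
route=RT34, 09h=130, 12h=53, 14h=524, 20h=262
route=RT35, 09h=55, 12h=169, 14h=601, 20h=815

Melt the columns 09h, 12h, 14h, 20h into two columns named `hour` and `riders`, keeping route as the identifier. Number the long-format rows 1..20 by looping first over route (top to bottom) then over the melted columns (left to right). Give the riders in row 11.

696

20 rows total (5 × 4). Row 11: index ⌊(11-1)/4⌋ = 2 into route → RT33; (11-1) mod 4 = 2 into the melted columns → 14h.
So row 11 is (RT33, 14h, 696); riders = 696.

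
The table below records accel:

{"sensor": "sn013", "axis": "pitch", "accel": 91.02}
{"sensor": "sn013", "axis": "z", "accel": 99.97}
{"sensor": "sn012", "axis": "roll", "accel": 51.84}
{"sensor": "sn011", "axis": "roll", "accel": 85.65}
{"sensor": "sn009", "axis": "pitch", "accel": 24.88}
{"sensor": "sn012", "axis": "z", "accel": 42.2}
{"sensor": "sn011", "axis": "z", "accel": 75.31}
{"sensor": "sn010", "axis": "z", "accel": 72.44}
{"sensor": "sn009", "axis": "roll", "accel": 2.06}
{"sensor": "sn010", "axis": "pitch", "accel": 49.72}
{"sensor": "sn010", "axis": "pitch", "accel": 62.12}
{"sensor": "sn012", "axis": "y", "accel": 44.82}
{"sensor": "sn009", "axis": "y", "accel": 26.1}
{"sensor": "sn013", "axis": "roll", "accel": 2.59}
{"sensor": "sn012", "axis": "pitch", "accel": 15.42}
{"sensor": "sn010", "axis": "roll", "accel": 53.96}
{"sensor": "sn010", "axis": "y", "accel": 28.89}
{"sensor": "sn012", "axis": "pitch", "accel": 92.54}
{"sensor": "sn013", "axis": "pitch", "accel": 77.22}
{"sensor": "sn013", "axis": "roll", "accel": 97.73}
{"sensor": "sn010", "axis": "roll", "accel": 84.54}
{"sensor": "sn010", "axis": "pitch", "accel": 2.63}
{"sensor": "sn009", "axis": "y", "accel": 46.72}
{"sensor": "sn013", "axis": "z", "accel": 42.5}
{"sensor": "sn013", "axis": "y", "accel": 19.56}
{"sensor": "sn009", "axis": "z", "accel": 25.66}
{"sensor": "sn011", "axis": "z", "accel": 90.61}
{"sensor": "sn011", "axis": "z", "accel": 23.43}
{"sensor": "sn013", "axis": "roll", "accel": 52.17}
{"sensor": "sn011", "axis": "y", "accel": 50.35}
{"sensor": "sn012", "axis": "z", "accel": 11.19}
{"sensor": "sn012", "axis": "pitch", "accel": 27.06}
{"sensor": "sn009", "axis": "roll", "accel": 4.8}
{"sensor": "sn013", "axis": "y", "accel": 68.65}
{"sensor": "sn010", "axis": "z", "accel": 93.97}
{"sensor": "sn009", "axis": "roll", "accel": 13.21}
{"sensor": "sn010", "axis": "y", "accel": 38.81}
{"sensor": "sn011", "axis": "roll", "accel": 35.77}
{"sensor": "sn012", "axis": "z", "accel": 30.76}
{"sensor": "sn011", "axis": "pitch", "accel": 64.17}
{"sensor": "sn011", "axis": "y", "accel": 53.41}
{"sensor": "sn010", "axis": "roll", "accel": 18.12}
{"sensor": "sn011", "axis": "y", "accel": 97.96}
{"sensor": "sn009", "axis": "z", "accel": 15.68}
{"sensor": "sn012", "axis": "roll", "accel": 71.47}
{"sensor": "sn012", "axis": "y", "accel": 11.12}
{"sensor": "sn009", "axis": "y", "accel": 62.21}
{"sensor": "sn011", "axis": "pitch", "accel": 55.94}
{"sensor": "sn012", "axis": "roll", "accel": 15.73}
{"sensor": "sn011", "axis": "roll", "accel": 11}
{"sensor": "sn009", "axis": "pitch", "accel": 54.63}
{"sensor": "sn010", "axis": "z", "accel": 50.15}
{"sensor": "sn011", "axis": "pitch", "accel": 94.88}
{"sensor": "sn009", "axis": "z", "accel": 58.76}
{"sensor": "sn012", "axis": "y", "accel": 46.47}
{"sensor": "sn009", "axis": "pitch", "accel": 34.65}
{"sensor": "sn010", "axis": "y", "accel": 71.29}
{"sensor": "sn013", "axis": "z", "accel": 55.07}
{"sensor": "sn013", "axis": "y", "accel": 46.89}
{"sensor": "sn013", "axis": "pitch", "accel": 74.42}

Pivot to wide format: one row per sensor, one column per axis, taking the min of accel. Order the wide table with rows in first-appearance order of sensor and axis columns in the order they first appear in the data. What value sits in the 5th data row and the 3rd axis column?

With rows in first-appearance order of sensor, row 5 is sensor=sn010. axis columns in first-appearance order: pitch, z, roll, y; column 3 is roll.
Long rows with sensor=sn010, axis=roll: min(53.96, 84.54, 18.12) = 18.12.

18.12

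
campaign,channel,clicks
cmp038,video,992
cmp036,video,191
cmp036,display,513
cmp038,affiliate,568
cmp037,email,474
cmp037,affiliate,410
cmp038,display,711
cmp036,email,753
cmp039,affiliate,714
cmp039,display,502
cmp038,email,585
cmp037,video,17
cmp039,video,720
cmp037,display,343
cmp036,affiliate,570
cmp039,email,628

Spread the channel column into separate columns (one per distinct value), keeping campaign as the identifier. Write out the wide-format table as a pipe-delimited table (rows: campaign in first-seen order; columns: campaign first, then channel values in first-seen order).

Columns: campaign plus the 4 distinct channel values (video, display, affiliate, email).
For example, row cmp038 column video takes clicks=992 from the long row (cmp038, video).

| campaign | video | display | affiliate | email |
| cmp038 | 992 | 711 | 568 | 585 |
| cmp036 | 191 | 513 | 570 | 753 |
| cmp037 | 17 | 343 | 410 | 474 |
| cmp039 | 720 | 502 | 714 | 628 |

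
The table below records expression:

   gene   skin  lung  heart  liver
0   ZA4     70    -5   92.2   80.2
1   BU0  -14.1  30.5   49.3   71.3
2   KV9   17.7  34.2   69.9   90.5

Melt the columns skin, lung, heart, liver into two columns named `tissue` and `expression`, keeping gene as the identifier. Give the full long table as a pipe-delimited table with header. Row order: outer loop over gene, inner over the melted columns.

| gene | tissue | expression |
| ZA4 | skin | 70 |
| ZA4 | lung | -5 |
| ZA4 | heart | 92.2 |
| ZA4 | liver | 80.2 |
| BU0 | skin | -14.1 |
| BU0 | lung | 30.5 |
| BU0 | heart | 49.3 |
| BU0 | liver | 71.3 |
| KV9 | skin | 17.7 |
| KV9 | lung | 34.2 |
| KV9 | heart | 69.9 |
| KV9 | liver | 90.5 |

Each (gene, column) pair becomes one row: 3 × 4 = 12 rows.
For example, (ZA4, skin) → expression=70.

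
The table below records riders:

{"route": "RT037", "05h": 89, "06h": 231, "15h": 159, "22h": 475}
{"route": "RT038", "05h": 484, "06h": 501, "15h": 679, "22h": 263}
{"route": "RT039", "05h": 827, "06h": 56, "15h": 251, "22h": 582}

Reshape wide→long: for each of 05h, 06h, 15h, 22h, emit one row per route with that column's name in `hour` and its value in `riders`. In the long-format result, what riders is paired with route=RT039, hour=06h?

56

Unpivoting turns each (route, wide-column) pair into one long row.
The wide cell at row RT039, column 06h holds 56, so the long row (RT039, 06h) has riders=56.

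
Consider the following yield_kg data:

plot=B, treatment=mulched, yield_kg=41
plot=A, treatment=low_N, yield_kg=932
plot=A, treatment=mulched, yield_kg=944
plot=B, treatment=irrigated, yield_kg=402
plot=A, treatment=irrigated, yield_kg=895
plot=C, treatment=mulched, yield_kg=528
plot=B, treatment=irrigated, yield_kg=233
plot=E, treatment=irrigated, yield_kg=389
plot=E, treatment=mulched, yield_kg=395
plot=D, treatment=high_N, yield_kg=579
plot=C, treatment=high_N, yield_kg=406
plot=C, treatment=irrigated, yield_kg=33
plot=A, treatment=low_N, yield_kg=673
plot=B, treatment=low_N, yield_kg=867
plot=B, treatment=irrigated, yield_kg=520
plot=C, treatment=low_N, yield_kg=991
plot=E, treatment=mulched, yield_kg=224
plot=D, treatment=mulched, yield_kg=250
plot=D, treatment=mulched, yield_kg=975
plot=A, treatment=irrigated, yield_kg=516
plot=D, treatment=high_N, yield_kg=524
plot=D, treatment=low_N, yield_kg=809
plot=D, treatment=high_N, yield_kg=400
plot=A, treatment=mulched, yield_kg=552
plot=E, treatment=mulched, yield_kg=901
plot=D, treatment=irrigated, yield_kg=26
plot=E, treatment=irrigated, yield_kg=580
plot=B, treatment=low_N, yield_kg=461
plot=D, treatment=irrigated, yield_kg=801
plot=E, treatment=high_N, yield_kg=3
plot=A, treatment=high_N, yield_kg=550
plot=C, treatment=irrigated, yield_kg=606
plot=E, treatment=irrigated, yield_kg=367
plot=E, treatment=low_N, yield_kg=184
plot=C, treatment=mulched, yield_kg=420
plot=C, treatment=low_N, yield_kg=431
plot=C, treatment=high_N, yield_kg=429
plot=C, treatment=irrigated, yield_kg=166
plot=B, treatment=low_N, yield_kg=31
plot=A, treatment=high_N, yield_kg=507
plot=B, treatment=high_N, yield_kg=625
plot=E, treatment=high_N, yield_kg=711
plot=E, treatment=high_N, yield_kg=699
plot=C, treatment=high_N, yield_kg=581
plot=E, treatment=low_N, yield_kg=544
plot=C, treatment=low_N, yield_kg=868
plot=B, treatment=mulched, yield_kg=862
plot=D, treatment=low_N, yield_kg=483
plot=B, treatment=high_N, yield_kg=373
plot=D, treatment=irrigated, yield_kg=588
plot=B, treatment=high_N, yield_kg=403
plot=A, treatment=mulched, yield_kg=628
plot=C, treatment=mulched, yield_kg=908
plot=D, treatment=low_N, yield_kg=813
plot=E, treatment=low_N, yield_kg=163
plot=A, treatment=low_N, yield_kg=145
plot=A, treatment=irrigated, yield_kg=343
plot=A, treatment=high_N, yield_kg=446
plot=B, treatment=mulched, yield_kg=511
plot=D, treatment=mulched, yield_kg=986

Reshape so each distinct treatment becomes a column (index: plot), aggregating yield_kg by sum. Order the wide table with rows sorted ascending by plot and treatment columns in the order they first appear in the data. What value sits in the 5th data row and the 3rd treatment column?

With rows sorted ascending by plot, row 5 is plot=E. treatment columns in first-appearance order: mulched, low_N, irrigated, high_N; column 3 is irrigated.
Long rows with plot=E, treatment=irrigated: 389 + 580 + 367 = 1336.

1336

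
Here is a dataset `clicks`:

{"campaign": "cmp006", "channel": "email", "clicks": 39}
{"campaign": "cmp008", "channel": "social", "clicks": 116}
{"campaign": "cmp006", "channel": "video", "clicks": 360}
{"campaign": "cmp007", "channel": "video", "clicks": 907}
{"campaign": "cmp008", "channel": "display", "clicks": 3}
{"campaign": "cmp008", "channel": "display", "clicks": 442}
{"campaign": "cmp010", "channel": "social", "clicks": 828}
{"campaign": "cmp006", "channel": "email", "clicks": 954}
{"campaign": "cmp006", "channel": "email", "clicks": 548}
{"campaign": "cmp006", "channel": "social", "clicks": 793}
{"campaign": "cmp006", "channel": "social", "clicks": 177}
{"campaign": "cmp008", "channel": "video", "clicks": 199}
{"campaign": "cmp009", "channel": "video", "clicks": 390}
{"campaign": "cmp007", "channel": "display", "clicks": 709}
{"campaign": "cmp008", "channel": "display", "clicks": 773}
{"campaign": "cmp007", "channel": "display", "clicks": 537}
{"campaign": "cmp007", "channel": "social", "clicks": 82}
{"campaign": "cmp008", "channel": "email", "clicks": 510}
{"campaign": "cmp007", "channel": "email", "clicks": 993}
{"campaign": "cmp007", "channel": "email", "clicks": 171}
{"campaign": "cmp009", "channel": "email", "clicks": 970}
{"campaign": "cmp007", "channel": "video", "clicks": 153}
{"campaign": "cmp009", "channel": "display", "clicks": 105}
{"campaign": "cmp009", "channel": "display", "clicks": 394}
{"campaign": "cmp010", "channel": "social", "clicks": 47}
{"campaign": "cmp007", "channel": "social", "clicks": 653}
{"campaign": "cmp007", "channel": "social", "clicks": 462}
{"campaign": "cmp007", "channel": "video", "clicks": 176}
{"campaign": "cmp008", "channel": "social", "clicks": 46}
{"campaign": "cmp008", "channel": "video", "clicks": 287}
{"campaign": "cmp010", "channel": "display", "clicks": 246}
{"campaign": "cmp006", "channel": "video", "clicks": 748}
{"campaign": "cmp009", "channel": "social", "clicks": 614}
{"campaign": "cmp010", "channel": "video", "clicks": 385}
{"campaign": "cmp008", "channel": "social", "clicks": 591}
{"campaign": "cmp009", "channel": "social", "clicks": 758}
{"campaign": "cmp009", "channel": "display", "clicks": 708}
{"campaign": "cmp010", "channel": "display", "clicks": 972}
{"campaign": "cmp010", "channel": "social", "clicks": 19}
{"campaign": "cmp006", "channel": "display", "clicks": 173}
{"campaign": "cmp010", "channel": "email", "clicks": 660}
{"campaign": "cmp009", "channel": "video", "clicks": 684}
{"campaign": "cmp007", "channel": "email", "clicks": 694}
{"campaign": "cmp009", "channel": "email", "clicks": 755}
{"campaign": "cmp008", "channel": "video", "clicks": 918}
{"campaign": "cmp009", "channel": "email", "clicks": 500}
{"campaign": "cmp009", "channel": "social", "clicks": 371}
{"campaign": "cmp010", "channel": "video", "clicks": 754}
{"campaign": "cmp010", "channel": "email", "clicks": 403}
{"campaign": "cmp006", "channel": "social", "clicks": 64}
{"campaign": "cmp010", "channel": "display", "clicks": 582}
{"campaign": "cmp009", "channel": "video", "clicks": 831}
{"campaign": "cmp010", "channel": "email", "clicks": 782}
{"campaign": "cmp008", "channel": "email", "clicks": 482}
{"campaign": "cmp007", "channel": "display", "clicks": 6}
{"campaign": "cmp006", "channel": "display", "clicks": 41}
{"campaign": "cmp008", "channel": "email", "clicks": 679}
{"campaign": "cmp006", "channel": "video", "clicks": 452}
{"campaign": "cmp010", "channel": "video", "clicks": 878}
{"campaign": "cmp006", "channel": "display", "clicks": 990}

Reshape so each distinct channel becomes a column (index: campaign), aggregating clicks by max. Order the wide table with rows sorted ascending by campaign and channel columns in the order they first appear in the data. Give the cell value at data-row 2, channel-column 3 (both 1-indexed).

With rows sorted ascending by campaign, row 2 is campaign=cmp007. channel columns in first-appearance order: email, social, video, display; column 3 is video.
Long rows with campaign=cmp007, channel=video: max(907, 153, 176) = 907.

907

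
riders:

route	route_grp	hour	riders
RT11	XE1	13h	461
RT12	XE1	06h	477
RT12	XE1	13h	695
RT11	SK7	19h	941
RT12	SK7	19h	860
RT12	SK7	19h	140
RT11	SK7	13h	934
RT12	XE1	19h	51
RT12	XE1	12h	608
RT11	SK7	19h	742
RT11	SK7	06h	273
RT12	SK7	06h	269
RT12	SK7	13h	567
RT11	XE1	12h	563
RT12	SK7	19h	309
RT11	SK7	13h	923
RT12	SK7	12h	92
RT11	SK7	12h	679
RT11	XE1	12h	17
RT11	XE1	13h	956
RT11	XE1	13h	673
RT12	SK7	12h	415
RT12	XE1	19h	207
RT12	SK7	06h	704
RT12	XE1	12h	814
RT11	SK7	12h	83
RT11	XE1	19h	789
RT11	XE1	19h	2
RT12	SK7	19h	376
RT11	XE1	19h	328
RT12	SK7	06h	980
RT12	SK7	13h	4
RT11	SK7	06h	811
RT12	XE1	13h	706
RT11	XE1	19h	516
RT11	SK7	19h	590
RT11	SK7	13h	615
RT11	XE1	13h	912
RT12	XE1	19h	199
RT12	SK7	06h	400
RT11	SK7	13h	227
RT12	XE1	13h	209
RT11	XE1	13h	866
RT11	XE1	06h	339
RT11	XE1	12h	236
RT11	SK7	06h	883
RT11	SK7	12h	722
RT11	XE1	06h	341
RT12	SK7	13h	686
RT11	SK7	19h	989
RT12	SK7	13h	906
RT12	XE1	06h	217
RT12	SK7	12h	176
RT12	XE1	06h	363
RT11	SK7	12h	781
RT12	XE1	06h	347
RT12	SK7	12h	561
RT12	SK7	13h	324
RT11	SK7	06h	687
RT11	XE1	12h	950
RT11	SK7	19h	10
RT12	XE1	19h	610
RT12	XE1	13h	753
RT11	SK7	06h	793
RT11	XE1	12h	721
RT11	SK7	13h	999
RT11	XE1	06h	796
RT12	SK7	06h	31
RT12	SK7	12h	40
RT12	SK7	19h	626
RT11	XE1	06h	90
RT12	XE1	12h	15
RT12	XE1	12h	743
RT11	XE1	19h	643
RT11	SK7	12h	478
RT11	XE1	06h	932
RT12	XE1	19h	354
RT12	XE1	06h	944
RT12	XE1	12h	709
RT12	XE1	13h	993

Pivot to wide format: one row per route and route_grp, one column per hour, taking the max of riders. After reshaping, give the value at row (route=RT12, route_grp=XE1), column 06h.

944

Rows with route=RT12, route_grp=XE1 and hour=06h: riders values are 477, 217, 363, 347, 944.
max(477, 217, 363, 347, 944) = 944.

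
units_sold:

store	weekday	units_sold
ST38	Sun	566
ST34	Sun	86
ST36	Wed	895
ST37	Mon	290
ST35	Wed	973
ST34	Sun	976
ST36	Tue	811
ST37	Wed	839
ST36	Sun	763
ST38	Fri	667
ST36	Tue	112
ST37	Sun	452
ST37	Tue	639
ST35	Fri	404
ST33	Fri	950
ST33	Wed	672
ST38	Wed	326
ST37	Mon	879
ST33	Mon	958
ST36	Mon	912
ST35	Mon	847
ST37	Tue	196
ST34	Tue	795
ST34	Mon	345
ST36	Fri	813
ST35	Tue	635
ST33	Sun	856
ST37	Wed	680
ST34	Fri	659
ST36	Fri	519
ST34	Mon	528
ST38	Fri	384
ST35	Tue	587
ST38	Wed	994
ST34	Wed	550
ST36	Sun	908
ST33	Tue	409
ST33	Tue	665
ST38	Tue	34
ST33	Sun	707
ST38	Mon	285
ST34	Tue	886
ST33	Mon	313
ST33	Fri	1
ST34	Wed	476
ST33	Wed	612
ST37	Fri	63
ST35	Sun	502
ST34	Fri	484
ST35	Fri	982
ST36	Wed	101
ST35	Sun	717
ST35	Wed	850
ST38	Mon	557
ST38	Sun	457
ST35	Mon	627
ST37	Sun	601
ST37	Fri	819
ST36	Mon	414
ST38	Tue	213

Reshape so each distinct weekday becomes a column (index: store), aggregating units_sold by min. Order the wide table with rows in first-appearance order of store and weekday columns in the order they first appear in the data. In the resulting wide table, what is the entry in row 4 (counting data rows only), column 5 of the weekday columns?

63

With rows in first-appearance order of store, row 4 is store=ST37. weekday columns in first-appearance order: Sun, Wed, Mon, Tue, Fri; column 5 is Fri.
Long rows with store=ST37, weekday=Fri: min(63, 819) = 63.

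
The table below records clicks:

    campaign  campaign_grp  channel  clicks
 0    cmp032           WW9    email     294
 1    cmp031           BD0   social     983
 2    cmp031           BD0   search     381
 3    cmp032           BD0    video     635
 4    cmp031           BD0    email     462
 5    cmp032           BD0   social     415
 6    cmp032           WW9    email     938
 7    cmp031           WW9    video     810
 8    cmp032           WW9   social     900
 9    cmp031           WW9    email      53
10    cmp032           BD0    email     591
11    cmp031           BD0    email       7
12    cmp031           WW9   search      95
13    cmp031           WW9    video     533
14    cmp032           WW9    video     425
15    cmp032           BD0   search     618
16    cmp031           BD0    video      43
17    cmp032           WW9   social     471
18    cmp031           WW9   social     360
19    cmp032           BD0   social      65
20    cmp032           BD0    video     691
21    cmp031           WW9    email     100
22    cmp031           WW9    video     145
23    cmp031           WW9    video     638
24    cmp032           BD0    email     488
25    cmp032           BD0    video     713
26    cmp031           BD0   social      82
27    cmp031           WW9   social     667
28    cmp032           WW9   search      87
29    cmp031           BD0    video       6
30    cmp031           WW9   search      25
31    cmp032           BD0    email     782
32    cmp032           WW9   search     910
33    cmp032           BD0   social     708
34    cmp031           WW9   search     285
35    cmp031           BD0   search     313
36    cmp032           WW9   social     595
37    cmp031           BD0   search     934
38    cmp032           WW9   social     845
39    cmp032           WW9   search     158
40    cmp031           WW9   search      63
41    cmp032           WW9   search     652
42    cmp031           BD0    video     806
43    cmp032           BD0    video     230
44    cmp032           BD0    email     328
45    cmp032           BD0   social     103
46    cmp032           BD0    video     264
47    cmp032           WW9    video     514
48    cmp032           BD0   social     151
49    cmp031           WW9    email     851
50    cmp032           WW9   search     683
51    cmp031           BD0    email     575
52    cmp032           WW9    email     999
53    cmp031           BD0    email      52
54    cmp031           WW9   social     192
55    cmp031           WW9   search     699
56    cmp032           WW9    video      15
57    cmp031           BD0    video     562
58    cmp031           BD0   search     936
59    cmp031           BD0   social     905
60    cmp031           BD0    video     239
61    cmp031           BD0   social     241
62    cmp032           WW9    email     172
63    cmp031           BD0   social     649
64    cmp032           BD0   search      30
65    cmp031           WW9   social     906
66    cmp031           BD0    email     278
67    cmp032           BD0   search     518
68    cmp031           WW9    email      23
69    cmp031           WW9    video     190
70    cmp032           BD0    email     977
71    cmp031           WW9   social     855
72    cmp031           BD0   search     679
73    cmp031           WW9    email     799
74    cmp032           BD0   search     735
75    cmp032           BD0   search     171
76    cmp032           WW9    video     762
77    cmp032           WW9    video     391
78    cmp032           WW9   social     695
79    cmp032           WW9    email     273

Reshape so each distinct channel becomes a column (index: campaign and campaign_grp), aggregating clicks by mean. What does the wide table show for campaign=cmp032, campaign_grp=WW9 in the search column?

498

Rows with campaign=cmp032, campaign_grp=WW9 and channel=search: clicks values are 87, 910, 158, 652, 683.
(87 + 910 + 158 + 652 + 683) / 5 = 498.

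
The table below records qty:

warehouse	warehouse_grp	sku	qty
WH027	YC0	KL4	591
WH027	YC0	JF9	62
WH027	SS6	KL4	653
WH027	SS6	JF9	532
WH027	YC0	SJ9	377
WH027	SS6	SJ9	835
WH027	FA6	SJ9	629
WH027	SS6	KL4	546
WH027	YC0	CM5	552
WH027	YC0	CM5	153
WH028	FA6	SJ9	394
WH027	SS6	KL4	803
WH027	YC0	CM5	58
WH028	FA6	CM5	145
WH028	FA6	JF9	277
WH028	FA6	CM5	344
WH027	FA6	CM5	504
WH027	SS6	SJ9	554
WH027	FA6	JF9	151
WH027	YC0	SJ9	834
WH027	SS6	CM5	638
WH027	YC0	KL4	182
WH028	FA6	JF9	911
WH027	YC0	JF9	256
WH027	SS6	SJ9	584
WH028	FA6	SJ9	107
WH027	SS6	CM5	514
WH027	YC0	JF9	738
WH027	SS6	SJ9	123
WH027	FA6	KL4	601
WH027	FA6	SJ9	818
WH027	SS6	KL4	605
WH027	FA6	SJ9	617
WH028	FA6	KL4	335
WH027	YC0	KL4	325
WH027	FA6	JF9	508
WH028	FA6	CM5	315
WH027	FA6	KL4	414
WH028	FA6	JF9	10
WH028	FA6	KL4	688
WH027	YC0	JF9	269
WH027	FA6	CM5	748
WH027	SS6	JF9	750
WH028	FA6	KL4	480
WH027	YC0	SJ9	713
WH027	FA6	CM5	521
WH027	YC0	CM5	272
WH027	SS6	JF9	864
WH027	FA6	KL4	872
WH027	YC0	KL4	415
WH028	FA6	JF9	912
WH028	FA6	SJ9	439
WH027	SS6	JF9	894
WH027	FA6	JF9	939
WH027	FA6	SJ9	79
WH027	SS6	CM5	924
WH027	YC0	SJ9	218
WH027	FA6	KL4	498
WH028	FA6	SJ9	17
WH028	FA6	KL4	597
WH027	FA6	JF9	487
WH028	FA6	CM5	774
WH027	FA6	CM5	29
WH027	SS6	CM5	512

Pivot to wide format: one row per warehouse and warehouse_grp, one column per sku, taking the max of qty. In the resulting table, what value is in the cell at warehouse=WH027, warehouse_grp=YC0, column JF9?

Rows with warehouse=WH027, warehouse_grp=YC0 and sku=JF9: qty values are 62, 256, 738, 269.
max(62, 256, 738, 269) = 738.

738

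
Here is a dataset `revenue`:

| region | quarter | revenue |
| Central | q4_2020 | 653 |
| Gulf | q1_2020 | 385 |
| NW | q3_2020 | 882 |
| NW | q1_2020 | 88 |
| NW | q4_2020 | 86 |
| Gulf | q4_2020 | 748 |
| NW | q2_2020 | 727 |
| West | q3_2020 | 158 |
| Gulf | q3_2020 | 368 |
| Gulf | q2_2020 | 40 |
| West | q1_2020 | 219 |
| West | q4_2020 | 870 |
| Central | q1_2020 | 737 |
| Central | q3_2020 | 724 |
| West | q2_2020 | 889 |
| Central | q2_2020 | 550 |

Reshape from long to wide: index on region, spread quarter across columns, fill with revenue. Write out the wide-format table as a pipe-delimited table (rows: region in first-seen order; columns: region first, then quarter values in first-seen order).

Columns: region plus the 4 distinct quarter values (q4_2020, q1_2020, q3_2020, q2_2020).
For example, row Central column q4_2020 takes revenue=653 from the long row (Central, q4_2020).

| region | q4_2020 | q1_2020 | q3_2020 | q2_2020 |
| Central | 653 | 737 | 724 | 550 |
| Gulf | 748 | 385 | 368 | 40 |
| NW | 86 | 88 | 882 | 727 |
| West | 870 | 219 | 158 | 889 |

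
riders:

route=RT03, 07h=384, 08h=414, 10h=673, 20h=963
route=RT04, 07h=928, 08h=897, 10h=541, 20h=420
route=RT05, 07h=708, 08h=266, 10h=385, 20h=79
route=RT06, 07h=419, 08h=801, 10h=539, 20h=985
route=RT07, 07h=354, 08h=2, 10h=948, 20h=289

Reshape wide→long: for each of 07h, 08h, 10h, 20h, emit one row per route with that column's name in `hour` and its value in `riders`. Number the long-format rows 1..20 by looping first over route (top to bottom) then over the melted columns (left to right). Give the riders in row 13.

419

20 rows total (5 × 4). Row 13: index ⌊(13-1)/4⌋ = 3 into route → RT06; (13-1) mod 4 = 0 into the melted columns → 07h.
So row 13 is (RT06, 07h, 419); riders = 419.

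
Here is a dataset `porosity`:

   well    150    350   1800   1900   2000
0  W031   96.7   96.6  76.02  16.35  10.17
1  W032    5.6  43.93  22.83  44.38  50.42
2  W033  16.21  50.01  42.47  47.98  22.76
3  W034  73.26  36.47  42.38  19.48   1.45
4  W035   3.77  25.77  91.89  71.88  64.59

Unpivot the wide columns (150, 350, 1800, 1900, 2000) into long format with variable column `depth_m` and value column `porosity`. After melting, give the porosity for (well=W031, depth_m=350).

Unpivoting turns each (well, wide-column) pair into one long row.
The wide cell at row W031, column 350 holds 96.6, so the long row (W031, 350) has porosity=96.6.

96.6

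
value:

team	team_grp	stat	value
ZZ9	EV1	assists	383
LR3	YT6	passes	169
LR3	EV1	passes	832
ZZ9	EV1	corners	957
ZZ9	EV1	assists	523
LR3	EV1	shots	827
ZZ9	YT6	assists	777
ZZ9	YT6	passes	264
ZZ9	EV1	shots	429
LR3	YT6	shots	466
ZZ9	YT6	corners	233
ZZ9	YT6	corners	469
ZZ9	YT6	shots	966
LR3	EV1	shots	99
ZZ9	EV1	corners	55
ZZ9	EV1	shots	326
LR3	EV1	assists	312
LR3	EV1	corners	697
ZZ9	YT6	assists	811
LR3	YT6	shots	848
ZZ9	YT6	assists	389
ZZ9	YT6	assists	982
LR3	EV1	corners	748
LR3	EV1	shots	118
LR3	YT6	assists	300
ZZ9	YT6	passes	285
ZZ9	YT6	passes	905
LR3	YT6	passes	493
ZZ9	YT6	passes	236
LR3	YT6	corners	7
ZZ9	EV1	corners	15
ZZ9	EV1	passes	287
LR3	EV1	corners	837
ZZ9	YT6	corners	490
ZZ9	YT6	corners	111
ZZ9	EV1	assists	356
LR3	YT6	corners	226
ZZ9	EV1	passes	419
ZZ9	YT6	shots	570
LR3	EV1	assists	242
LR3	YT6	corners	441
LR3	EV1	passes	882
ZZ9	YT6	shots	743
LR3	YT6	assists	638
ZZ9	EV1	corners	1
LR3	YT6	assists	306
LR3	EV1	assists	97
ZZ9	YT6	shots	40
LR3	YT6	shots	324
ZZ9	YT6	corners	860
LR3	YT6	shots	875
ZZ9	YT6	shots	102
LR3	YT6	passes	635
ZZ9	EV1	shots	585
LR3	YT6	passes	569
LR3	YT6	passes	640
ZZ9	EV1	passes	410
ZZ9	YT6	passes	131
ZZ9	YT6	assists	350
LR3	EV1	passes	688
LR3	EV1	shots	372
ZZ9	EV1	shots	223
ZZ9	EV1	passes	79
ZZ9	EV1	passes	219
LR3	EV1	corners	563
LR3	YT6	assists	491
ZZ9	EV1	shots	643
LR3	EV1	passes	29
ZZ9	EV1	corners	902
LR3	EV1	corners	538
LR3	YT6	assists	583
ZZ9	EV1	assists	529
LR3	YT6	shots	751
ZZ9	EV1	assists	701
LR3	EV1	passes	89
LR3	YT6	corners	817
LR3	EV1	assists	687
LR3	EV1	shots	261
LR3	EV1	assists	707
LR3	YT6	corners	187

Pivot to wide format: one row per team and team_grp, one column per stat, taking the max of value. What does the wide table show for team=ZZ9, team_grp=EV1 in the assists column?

Rows with team=ZZ9, team_grp=EV1 and stat=assists: value values are 383, 523, 356, 529, 701.
max(383, 523, 356, 529, 701) = 701.

701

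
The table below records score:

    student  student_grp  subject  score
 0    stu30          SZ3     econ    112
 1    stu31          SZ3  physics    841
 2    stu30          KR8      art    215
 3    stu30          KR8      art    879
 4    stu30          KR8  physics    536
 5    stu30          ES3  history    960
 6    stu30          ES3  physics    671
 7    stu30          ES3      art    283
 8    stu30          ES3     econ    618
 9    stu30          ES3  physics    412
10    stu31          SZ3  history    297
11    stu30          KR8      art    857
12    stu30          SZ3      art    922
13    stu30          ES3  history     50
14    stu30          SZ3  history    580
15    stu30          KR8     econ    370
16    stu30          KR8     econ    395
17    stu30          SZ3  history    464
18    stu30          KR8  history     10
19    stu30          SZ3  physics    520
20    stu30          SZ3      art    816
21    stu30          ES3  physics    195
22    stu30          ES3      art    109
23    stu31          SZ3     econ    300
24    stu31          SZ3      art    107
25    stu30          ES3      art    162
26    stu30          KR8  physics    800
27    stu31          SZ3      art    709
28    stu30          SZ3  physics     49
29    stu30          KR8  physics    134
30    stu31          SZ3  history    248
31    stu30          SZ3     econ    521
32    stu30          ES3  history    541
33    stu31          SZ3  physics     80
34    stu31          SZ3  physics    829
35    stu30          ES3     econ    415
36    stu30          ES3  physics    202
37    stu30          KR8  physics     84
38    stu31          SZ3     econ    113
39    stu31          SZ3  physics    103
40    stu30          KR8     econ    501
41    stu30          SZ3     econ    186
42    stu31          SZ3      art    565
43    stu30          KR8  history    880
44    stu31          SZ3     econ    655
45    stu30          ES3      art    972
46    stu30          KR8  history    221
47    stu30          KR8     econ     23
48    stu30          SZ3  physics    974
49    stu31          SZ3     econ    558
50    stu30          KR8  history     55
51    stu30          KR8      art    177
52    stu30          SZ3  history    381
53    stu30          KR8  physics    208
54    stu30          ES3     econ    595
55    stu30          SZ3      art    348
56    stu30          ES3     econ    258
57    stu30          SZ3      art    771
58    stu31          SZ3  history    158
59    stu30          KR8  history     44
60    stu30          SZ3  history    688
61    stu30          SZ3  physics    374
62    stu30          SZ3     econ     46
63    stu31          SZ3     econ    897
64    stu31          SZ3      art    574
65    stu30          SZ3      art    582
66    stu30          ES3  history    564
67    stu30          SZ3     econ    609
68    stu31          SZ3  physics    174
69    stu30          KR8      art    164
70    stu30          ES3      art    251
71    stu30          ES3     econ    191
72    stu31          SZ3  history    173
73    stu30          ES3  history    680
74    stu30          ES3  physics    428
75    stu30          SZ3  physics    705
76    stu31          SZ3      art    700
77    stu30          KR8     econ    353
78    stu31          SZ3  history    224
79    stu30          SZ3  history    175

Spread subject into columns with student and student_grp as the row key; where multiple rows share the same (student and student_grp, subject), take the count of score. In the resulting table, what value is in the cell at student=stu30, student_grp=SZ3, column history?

5

Rows with student=stu30, student_grp=SZ3 and subject=history: score values are 580, 464, 381, 688, 175.
5 rows match — count = 5.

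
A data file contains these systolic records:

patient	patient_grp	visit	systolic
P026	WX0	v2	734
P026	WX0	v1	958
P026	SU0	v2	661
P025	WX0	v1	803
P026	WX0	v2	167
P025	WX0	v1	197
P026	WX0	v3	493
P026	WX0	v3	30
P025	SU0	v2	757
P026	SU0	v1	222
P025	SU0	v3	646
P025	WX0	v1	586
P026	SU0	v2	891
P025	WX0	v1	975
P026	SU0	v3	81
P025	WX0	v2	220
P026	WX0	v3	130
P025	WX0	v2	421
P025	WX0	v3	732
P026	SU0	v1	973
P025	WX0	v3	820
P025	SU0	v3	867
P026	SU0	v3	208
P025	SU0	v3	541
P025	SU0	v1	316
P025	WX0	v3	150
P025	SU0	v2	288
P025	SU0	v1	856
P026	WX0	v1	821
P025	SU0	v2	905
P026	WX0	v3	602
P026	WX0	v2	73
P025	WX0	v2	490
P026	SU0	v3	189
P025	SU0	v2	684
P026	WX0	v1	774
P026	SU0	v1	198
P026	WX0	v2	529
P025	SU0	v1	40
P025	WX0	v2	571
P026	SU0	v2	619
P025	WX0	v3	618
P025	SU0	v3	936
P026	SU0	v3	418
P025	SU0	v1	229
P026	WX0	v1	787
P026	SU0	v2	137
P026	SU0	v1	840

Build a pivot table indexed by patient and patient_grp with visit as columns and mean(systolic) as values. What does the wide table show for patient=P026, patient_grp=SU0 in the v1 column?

558.25

Rows with patient=P026, patient_grp=SU0 and visit=v1: systolic values are 222, 973, 198, 840.
(222 + 973 + 198 + 840) / 4 = 558.25.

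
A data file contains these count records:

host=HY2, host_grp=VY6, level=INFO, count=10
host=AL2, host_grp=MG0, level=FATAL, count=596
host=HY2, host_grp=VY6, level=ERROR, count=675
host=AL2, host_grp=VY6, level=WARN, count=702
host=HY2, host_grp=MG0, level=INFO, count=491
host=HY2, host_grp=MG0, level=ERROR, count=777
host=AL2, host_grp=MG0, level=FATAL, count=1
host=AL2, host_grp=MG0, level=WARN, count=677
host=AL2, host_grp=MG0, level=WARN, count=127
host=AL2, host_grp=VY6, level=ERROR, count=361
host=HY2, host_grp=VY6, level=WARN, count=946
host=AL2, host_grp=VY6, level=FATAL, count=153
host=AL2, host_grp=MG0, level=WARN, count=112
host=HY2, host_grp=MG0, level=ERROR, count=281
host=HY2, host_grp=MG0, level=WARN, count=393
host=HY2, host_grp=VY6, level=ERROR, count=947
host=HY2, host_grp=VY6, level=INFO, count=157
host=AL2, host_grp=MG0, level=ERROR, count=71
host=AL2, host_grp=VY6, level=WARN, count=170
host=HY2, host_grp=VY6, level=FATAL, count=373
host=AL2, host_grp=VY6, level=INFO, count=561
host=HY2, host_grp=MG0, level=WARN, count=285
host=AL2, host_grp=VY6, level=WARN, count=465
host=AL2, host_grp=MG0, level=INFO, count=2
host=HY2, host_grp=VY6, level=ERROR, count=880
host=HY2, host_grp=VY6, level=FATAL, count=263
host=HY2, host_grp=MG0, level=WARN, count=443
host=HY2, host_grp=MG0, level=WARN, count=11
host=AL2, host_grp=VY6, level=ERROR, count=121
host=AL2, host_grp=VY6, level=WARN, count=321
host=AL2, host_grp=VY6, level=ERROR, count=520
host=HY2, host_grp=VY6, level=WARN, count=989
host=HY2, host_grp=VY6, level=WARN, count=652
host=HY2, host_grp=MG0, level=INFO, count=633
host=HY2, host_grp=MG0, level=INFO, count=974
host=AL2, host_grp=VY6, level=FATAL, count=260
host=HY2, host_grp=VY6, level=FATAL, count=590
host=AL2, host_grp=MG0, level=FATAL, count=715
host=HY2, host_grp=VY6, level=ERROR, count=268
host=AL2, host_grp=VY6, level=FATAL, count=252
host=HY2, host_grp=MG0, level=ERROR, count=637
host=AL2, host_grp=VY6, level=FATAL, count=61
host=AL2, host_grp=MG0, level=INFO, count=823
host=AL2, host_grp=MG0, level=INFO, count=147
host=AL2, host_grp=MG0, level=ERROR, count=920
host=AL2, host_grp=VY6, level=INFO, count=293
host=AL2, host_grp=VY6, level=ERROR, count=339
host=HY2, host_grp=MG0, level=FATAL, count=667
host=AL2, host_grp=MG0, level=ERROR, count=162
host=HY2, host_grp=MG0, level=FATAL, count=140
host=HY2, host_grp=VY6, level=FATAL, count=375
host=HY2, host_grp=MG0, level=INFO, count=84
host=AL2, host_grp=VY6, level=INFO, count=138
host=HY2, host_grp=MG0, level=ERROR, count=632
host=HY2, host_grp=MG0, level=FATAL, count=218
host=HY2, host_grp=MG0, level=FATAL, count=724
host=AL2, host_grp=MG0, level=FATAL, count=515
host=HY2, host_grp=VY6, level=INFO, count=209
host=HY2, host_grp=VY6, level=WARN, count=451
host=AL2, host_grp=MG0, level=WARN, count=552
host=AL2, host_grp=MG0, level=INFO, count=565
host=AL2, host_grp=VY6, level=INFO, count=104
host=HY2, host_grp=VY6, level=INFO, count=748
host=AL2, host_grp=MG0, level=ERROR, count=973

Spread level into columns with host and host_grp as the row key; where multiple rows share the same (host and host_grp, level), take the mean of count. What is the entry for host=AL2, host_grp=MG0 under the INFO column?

Rows with host=AL2, host_grp=MG0 and level=INFO: count values are 2, 823, 147, 565.
(2 + 823 + 147 + 565) / 4 = 384.25.

384.25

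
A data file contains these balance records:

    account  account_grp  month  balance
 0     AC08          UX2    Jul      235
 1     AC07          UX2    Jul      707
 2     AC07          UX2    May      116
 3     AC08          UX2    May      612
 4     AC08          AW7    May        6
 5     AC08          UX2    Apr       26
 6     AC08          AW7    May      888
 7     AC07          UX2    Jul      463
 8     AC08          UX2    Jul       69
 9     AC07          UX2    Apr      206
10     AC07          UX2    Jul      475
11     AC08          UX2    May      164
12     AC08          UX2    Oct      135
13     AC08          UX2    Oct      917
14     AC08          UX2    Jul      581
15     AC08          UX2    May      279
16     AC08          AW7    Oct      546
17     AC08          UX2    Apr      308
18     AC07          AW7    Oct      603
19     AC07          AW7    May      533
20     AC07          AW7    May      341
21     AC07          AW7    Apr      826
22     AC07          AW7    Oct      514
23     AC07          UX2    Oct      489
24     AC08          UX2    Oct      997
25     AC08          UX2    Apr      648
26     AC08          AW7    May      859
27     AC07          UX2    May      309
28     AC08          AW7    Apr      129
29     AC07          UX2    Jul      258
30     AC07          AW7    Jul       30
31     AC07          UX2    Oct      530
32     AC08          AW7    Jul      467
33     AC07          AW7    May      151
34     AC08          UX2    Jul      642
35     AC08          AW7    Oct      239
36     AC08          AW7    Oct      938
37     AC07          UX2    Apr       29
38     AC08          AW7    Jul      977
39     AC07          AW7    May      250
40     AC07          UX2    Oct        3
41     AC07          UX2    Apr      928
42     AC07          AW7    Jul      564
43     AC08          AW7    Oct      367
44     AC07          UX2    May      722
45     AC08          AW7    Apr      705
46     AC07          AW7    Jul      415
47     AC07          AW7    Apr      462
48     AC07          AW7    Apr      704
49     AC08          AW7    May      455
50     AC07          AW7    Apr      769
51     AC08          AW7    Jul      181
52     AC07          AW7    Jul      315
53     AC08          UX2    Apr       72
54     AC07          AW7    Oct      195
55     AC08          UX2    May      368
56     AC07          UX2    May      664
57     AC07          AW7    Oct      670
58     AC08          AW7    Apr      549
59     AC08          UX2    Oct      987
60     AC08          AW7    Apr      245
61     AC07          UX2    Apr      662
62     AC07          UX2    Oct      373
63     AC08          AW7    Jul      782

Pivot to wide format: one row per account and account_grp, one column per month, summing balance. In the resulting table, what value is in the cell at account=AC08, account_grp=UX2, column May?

Rows with account=AC08, account_grp=UX2 and month=May: balance values are 612, 164, 279, 368.
612 + 164 + 279 + 368 = 1423.

1423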